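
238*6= 1428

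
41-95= - 54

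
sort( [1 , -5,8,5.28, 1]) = [ - 5,  1,1,5.28, 8]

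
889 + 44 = 933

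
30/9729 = 10/3243 = 0.00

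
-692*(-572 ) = 395824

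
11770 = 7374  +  4396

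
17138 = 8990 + 8148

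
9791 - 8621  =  1170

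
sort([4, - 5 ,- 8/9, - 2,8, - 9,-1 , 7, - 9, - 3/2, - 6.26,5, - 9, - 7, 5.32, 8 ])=[- 9, - 9 ,- 9,- 7,-6.26, - 5, - 2,-3/2 , - 1, - 8/9, 4, 5, 5.32, 7, 8,8 ] 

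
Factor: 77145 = 3^1*5^1*37^1 * 139^1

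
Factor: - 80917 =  - 80917^1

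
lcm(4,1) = 4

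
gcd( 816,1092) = 12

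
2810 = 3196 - 386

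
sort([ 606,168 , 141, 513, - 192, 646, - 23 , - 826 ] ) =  [ - 826, - 192 , - 23,141,  168, 513,606,  646 ]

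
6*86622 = 519732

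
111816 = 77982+33834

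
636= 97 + 539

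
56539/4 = 14134 + 3/4 = 14134.75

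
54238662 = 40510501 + 13728161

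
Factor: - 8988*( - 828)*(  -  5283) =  - 39316424112 = -  2^4*3^5*7^1 * 23^1*107^1*587^1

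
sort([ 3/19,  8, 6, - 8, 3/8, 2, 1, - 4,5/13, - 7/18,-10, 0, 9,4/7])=[ - 10,-8, - 4, - 7/18, 0,  3/19, 3/8, 5/13 , 4/7,1, 2,6, 8 , 9 ] 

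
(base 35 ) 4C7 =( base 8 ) 12317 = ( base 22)b03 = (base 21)C1E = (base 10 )5327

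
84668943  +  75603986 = 160272929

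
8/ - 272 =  -1  +  33/34  =  - 0.03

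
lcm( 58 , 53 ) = 3074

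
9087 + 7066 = 16153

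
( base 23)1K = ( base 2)101011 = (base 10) 43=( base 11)3A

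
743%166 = 79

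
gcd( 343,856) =1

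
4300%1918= 464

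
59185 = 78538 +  - 19353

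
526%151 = 73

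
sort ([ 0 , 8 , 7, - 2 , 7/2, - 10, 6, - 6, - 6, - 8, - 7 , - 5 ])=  [ - 10,  -  8, - 7,  -  6 , - 6, - 5,-2, 0, 7/2,6,7 , 8] 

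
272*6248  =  1699456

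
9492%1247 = 763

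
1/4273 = 1/4273  =  0.00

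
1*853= 853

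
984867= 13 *75759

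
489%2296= 489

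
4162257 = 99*42043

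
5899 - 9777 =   -  3878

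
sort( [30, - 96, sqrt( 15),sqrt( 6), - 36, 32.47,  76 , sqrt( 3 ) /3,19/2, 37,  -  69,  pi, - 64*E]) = [ - 64  *E,-96, - 69, - 36, sqrt( 3)/3, sqrt( 6 ) , pi,  sqrt(15), 19/2, 30,32.47,37,76]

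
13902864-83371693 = - 69468829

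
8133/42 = 2711/14 =193.64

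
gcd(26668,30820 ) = 4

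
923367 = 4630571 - 3707204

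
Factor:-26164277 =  - 659^1*39703^1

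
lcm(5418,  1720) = 108360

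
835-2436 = -1601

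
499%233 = 33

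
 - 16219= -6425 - 9794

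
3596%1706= 184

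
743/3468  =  743/3468  =  0.21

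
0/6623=0 = 0.00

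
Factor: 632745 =3^3*5^1*43^1*109^1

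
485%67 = 16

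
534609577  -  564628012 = - 30018435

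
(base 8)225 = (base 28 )59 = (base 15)9E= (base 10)149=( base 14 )a9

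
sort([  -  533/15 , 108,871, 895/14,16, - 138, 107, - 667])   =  [ - 667,-138, - 533/15, 16,895/14,107,108,  871] 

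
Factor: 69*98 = 6762 = 2^1*3^1*7^2*23^1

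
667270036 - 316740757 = 350529279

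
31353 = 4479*7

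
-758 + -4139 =-4897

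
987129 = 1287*767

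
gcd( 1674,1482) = 6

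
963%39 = 27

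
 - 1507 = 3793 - 5300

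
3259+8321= 11580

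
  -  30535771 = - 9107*3353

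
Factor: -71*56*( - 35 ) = 139160 = 2^3*5^1*7^2*71^1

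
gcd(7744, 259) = 1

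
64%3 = 1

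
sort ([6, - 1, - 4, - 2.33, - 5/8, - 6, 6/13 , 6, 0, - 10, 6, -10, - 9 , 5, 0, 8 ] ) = [  -  10  ,-10,-9,  -  6, -4,  -  2.33, - 1, - 5/8, 0,0,6/13, 5, 6, 6,6, 8]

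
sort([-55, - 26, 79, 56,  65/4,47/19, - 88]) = [-88 , - 55,-26, 47/19, 65/4,56,79]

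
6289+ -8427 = - 2138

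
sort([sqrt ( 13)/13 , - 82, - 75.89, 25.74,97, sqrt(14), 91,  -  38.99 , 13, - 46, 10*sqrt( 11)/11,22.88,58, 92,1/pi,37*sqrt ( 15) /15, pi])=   [ - 82,-75.89, - 46, - 38.99, sqrt(13)/13,  1/pi,10*sqrt(11)/11, pi,sqrt(14),37*sqrt( 15 ) /15,13,22.88 , 25.74,  58,91,92, 97 ] 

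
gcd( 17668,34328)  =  28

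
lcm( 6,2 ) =6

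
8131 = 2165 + 5966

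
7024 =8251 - 1227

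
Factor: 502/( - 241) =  - 2^1*241^ ( - 1)*251^1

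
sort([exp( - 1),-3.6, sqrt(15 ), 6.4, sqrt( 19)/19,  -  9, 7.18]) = [- 9,- 3.6, sqrt( 19 ) /19, exp( - 1),  sqrt(15),6.4 , 7.18 ] 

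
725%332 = 61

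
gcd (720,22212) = 36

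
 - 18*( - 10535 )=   189630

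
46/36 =1 + 5/18 =1.28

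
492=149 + 343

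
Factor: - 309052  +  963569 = 654517 = 17^1*38501^1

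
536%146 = 98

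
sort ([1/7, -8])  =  [ - 8, 1/7 ]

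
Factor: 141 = 3^1*47^1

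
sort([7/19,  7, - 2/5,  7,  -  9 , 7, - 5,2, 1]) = [ - 9,  -  5, - 2/5,  7/19 , 1 , 2 , 7,7, 7 ] 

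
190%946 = 190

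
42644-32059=10585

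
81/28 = 2 + 25/28 = 2.89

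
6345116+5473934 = 11819050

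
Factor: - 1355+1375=2^2*5^1=20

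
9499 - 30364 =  - 20865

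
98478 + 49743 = 148221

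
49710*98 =4871580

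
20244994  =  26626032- 6381038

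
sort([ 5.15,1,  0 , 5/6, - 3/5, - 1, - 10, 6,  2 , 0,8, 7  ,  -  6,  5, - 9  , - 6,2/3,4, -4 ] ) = [-10,-9, - 6,  -  6,  -  4 , - 1, - 3/5,0 , 0,2/3,5/6,  1,2,  4,5, 5.15,6 , 7,8]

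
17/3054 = 17/3054= 0.01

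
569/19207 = 569/19207 = 0.03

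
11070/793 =11070/793 = 13.96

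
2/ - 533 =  - 1 + 531/533 =- 0.00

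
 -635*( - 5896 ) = 3743960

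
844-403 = 441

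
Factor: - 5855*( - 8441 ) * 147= 3^1 * 5^1* 7^2*23^1*367^1*1171^1 = 7265042085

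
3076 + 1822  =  4898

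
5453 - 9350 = - 3897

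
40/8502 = 20/4251 = 0.00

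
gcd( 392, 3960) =8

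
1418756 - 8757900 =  - 7339144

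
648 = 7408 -6760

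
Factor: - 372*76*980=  - 2^6*3^1*5^1*7^2*19^1*31^1=- 27706560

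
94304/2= 47152 = 47152.00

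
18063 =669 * 27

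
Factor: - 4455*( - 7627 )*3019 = 102580442415 = 3^4 * 5^1 * 11^1*29^1*263^1*3019^1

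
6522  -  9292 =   -  2770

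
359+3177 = 3536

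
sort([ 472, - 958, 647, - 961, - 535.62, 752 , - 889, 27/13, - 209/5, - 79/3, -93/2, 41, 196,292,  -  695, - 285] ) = [ - 961, - 958, -889, - 695,-535.62,- 285,-93/2, - 209/5, - 79/3, 27/13, 41,196 , 292,472,647 , 752]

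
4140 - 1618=2522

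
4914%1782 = 1350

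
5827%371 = 262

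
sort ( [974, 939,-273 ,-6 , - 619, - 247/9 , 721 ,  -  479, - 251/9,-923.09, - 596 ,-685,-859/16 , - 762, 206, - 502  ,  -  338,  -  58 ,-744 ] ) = [ - 923.09,-762, - 744, - 685,  -  619 , - 596, - 502 , - 479, - 338,-273 ,-58, - 859/16,  -  251/9,-247/9,-6 , 206,721,  939,  974 ] 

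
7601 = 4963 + 2638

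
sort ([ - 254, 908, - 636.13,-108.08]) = [  -  636.13, - 254, - 108.08, 908 ]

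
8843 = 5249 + 3594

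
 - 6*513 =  - 3078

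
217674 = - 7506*( - 29 ) 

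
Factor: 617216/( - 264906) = - 2^7*3^( - 2)*2411^1 * 14717^( - 1) = - 308608/132453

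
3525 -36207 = - 32682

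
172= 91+81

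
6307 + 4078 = 10385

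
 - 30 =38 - 68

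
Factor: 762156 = 2^2 * 3^3*7057^1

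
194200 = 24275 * 8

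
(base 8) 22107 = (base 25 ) elc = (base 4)2101013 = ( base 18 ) 1ABH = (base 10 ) 9287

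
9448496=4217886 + 5230610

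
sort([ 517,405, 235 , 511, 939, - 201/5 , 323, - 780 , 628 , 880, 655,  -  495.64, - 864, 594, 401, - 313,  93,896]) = [ -864, - 780, - 495.64 , - 313 , - 201/5 , 93, 235, 323 , 401, 405 , 511 , 517,594 , 628, 655 , 880,896,939] 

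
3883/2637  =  1  +  1246/2637 = 1.47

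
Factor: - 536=-2^3 * 67^1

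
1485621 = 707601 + 778020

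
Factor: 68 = 2^2*17^1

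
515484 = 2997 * 172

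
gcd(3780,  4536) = 756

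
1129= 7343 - 6214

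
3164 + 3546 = 6710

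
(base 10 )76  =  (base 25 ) 31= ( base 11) 6a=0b1001100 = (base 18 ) 44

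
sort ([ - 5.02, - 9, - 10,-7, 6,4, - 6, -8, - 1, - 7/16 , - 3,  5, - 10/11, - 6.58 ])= [ - 10,- 9, - 8 ,  -  7, - 6.58, - 6, - 5.02, - 3, - 1, - 10/11, - 7/16, 4, 5,6]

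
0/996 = 0 =0.00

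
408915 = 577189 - 168274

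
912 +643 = 1555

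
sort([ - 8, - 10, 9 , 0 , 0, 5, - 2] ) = [ - 10, - 8, - 2, 0,0, 5, 9 ]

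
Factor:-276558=-2^1*3^1*46093^1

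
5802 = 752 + 5050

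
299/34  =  299/34 = 8.79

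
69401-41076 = 28325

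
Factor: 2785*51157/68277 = 3^(-1 )*5^1*11^(  -  1) * 557^1*2069^( -1)*51157^1=142472245/68277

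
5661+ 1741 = 7402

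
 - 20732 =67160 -87892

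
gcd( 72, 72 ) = 72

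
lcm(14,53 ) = 742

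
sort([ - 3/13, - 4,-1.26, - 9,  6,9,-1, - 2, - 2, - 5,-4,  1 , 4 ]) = [ - 9,  -  5,- 4, - 4,-2, - 2,-1.26 ,-1,-3/13 , 1, 4,6, 9]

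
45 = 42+3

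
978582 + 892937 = 1871519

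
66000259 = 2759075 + 63241184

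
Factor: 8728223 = 7^2*178127^1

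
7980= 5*1596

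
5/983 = 5/983 = 0.01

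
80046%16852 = 12638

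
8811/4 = 8811/4=2202.75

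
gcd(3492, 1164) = 1164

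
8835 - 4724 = 4111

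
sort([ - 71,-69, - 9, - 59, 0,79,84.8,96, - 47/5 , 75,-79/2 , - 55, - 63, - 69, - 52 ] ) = [ - 71, - 69, - 69, - 63, - 59, - 55 ,-52,-79/2, - 47/5,-9,0,75,79, 84.8,96]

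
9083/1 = 9083 =9083.00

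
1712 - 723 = 989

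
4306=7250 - 2944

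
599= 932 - 333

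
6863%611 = 142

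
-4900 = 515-5415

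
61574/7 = 8796+2/7 = 8796.29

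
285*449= 127965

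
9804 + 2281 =12085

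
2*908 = 1816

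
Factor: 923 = 13^1 * 71^1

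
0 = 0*11064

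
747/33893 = 747/33893 = 0.02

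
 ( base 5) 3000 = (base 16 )177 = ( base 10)375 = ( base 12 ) 273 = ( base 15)1a0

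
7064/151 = 7064/151 = 46.78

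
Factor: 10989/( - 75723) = -3663/25241 = - 3^2*11^1*37^1*43^(-1 )*587^( - 1)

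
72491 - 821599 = -749108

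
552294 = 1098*503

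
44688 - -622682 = 667370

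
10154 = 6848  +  3306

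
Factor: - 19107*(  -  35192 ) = 672413544 = 2^3*3^2*11^1*53^1*83^1*193^1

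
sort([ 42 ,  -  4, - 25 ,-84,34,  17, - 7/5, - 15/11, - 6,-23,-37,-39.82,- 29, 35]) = [ - 84,-39.82,-37,-29,-25,-23, - 6, - 4, - 7/5,-15/11, 17,  34,35,42] 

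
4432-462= 3970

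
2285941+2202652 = 4488593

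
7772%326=274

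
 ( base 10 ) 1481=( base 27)20n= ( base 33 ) 1BT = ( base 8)2711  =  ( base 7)4214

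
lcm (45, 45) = 45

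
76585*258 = 19758930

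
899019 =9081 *99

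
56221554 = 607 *92622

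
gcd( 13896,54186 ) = 6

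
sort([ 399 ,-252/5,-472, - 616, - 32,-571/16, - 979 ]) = [-979, - 616, - 472, - 252/5, - 571/16,- 32,399]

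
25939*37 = 959743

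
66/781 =6/71 = 0.08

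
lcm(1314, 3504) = 10512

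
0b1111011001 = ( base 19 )2dg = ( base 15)45a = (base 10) 985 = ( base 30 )12p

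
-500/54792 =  - 1 + 13573/13698  =  -  0.01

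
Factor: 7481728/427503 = 2^7*3^( -1 )*58451^1*142501^ ( - 1)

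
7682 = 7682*1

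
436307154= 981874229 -545567075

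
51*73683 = 3757833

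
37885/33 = 37885/33 = 1148.03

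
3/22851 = 1/7617 = 0.00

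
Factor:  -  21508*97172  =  -2^4*17^1*19^1*283^1*1429^1= -2089975376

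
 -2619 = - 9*291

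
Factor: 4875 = 3^1*5^3 * 13^1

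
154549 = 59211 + 95338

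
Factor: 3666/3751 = 2^1*3^1 *11^(-2)*13^1*31^(-1)*47^1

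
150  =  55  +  95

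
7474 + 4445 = 11919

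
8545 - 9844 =-1299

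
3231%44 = 19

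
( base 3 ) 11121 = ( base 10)124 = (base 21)5J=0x7C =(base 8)174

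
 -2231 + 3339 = 1108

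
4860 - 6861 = -2001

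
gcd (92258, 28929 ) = 1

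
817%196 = 33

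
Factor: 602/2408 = 1/4 = 2^(-2 ) 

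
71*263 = 18673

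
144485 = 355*407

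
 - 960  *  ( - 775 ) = 744000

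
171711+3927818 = 4099529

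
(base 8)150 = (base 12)88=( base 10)104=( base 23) 4c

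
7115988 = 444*16027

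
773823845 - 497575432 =276248413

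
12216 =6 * 2036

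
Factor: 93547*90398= 2^1*7^1*11^1*139^1*587^1 * 673^1 = 8456461706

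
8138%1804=922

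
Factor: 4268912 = 2^4 *37^1*7211^1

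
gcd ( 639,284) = 71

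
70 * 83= 5810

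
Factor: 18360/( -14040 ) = -13^( - 1 )*17^1 = - 17/13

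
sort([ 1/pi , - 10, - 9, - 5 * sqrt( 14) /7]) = [ - 10, - 9, - 5*sqrt( 14)/7, 1/pi ] 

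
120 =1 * 120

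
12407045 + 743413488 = 755820533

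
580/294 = 290/147=1.97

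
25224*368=9282432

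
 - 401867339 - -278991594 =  - 122875745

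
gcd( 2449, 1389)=1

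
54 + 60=114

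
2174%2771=2174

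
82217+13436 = 95653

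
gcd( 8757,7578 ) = 9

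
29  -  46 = - 17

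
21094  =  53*398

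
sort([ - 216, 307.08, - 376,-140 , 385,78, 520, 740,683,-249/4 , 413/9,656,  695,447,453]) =[ - 376, -216, - 140, - 249/4,413/9 , 78, 307.08, 385, 447,453,520,656,683, 695,740 ] 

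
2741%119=4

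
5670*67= 379890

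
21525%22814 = 21525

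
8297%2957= 2383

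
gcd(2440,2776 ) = 8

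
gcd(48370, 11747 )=691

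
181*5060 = 915860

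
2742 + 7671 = 10413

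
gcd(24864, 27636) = 84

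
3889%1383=1123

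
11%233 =11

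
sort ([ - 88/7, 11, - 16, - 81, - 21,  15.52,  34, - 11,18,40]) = [ - 81, - 21, - 16,- 88/7, - 11,11,  15.52,18,34,40 ] 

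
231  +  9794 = 10025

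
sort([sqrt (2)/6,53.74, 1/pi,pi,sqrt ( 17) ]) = [ sqrt( 2 )/6 , 1/pi,pi , sqrt (17),53.74]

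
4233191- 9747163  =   - 5513972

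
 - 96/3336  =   - 4/139= - 0.03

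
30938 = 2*15469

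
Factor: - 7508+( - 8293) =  - 15801 = -3^1*23^1*229^1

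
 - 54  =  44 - 98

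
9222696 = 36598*252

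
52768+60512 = 113280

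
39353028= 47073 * 836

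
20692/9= 2299 + 1/9 = 2299.11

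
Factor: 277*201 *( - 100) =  - 5567700=- 2^2*3^1*5^2*67^1*277^1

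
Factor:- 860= - 2^2*5^1*43^1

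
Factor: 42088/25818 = 21044/12909 = 2^2*3^ (  -  1)*13^( - 1 )*331^(-1) * 5261^1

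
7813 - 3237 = 4576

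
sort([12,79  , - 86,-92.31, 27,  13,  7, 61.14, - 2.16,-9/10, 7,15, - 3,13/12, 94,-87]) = [-92.31,-87, - 86 , - 3, - 2.16, - 9/10,13/12 , 7,7 , 12,13,15, 27,  61.14,79, 94]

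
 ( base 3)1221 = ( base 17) 31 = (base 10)52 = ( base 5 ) 202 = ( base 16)34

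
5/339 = 5/339  =  0.01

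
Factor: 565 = 5^1*113^1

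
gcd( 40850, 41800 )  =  950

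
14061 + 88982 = 103043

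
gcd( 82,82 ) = 82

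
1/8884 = 1/8884 = 0.00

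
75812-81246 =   -  5434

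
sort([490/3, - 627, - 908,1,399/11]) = [ - 908, - 627,  1,399/11, 490/3]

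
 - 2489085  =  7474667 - 9963752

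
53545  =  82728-29183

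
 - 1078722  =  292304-1371026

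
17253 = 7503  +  9750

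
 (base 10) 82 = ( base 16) 52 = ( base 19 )46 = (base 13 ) 64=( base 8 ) 122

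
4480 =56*80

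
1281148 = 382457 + 898691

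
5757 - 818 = 4939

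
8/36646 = 4/18323 = 0.00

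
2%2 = 0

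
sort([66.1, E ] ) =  [E, 66.1]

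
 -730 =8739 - 9469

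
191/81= 2+29/81 = 2.36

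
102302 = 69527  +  32775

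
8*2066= 16528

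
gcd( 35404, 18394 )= 2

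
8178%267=168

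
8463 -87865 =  - 79402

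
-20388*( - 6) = 122328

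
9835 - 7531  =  2304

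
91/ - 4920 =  - 1+4829/4920  =  - 0.02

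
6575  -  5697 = 878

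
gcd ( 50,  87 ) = 1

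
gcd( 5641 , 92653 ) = 1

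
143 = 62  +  81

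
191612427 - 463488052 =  - 271875625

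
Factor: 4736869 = 367^1*12907^1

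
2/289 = 2/289= 0.01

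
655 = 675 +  - 20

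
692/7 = 98+6/7 = 98.86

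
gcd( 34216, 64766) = 1222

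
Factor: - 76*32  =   - 2432  =  - 2^7  *  19^1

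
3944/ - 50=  - 1972/25 = - 78.88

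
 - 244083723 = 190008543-434092266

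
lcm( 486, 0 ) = 0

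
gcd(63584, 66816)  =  32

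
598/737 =598/737 = 0.81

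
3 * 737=2211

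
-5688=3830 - 9518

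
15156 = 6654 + 8502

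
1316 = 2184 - 868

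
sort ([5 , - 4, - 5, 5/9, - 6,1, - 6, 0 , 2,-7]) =[  -  7,-6, - 6, - 5, - 4,0,  5/9,1,2,5]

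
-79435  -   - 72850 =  - 6585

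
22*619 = 13618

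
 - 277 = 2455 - 2732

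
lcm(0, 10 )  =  0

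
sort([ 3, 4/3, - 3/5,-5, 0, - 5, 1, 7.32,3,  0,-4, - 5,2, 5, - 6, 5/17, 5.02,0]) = [ - 6, - 5, - 5, - 5, - 4,-3/5, 0,0,  0,5/17, 1, 4/3,  2, 3,3, 5, 5.02,7.32]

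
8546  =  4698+3848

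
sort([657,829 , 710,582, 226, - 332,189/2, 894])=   [ - 332,189/2, 226,  582, 657,710 , 829,894]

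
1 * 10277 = 10277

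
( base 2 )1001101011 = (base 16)26b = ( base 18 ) 1g7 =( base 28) m3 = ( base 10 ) 619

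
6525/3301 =1 + 3224/3301=1.98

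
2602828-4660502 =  - 2057674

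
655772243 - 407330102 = 248442141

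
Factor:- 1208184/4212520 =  - 151023/526565  =  -3^1*5^( - 1)*13^ (-1 )*8101^( - 1 ) * 50341^1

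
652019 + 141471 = 793490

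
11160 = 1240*9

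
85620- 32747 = 52873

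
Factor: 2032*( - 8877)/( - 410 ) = 9019032/205 = 2^3 * 3^1*5^( - 1)*11^1*41^( - 1)*127^1*269^1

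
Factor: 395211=3^1* 103^1*1279^1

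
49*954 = 46746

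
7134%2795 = 1544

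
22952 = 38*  604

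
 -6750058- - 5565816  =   - 1184242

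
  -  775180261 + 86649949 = - 688530312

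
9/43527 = 3/14509 = 0.00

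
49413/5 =9882 + 3/5 = 9882.60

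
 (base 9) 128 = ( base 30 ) 3h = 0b1101011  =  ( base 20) 57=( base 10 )107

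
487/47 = 487/47 = 10.36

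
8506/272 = 31 + 37/136 = 31.27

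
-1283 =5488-6771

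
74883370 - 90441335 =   -  15557965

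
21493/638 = 21493/638 = 33.69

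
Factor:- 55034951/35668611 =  - 3^( - 2) *11^(  -  1)*31^1*271^1*6551^1*360289^(  -  1)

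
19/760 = 1/40 =0.03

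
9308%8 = 4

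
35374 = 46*769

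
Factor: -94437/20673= - 10493/2297 = - 7^1*1499^1*2297^(- 1)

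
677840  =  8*84730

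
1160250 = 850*1365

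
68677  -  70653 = -1976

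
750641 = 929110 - 178469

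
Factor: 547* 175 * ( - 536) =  - 51308600 = - 2^3 *5^2 * 7^1*67^1*547^1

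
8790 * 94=826260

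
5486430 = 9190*597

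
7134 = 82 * 87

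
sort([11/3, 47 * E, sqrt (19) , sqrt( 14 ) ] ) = [ 11/3, sqrt( 14 ),sqrt( 19 ),47 * E ]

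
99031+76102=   175133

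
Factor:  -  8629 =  - 8629^1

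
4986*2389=11911554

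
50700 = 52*975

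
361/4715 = 361/4715= 0.08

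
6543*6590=43118370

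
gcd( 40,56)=8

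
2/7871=2/7871 = 0.00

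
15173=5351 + 9822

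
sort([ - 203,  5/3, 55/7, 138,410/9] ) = [  -  203,5/3,55/7, 410/9, 138] 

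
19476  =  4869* 4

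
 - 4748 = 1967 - 6715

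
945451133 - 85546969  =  859904164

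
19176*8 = 153408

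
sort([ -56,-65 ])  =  [-65, - 56]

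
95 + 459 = 554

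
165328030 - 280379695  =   - 115051665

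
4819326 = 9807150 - 4987824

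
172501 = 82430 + 90071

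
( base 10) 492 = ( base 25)JH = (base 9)606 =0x1EC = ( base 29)gs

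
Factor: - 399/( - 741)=7^1*13^( - 1 ) = 7/13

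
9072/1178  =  7  +  413/589 = 7.70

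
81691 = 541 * 151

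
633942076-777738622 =-143796546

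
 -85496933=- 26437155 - 59059778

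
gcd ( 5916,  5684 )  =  116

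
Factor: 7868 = 2^2*7^1*281^1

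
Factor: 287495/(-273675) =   -  57499/54735 = - 3^(-1) * 5^(-1 )*13^1 * 41^(-1 )*89^( - 1)*4423^1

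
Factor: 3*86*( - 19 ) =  - 2^1*3^1*19^1*43^1 = - 4902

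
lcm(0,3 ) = 0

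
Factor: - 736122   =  - 2^1*3^1 * 79^1*1553^1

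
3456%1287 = 882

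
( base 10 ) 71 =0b1000111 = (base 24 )2n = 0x47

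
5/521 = 5/521 = 0.01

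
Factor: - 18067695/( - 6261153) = 6022565/2087051  =  5^1*79^2*193^1*2087051^ ( - 1) 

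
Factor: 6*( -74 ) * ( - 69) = 2^2*3^2* 23^1*37^1 = 30636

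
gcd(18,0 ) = 18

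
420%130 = 30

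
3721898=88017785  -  84295887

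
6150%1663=1161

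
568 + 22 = 590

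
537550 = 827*650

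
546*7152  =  3904992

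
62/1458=31/729 = 0.04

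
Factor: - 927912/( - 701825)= 2^3*3^1 *5^( - 2)* 23^1*41^2*67^(- 1)*419^(-1)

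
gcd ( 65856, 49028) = 28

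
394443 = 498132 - 103689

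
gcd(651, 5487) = 93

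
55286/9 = 55286/9 = 6142.89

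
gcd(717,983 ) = 1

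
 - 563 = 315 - 878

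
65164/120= 16291/30 = 543.03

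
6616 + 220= 6836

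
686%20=6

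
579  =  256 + 323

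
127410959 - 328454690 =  - 201043731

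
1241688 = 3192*389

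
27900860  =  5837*4780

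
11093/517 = 11093/517 = 21.46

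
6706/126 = 479/9 = 53.22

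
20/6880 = 1/344 =0.00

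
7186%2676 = 1834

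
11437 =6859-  - 4578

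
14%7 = 0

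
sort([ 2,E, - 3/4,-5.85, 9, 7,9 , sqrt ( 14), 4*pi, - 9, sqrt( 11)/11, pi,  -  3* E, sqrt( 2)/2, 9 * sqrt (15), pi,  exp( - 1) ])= [ - 9,  -  3*E, - 5.85, - 3/4 , sqrt( 11 ) /11,exp( - 1),  sqrt (2)/2, 2 , E,pi, pi, sqrt( 14), 7,9,9,4  *  pi,  9*sqrt( 15 )]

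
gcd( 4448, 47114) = 2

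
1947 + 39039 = 40986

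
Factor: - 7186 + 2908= - 2^1*3^1*23^1*31^1 =- 4278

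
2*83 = 166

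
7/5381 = 7/5381 = 0.00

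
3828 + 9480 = 13308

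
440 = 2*220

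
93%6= 3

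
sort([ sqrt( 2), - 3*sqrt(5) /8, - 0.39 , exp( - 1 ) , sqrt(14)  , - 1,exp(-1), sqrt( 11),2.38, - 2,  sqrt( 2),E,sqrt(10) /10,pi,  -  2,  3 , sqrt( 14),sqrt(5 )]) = [-2, -2,  -  1, - 3*sqrt( 5)/8, - 0.39,sqrt( 10 ) /10, exp( - 1 ),exp ( - 1),sqrt(2 ),sqrt( 2 ),  sqrt( 5),2.38,  E,3 , pi,sqrt ( 11),sqrt( 14 ),sqrt(14)]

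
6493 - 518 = 5975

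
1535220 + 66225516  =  67760736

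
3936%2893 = 1043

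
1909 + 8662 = 10571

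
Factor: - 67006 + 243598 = 2^4*3^1*13^1 * 283^1 = 176592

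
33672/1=33672 = 33672.00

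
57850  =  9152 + 48698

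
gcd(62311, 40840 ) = 1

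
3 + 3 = 6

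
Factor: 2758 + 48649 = 51407^1 = 51407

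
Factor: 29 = 29^1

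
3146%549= 401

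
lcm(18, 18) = 18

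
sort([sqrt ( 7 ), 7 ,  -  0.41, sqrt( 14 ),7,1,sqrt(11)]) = [ - 0.41,1, sqrt(7),sqrt( 11 ),sqrt( 14),  7,7 ]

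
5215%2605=5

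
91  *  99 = 9009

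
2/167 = 2/167 = 0.01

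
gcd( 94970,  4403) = 1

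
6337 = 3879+2458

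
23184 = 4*5796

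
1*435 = 435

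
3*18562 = 55686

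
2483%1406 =1077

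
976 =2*488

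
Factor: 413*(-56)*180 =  - 4163040 = - 2^5*3^2*5^1 * 7^2*59^1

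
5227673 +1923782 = 7151455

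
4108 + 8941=13049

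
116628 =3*38876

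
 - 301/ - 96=3 + 13/96 =3.14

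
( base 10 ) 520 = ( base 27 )j7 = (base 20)160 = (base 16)208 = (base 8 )1010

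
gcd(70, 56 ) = 14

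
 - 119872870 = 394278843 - 514151713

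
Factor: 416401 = 416401^1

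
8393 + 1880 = 10273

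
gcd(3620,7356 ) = 4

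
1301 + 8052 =9353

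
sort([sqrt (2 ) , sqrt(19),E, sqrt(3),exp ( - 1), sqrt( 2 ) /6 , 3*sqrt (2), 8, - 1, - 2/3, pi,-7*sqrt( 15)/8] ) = [ - 7*sqrt(15 ) /8,  -  1,-2/3,  sqrt( 2)/6, exp(-1),  sqrt( 2), sqrt ( 3),E, pi,3 * sqrt(2), sqrt( 19), 8 ]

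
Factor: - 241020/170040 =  - 2^( - 1)*3^1 * 103^1*109^( - 1) = - 309/218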